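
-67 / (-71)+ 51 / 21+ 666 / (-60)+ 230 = 1104693 / 4970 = 222.27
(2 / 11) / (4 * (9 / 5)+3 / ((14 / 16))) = 35 / 2046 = 0.02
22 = 22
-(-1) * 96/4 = 24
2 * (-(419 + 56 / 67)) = -56258 / 67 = -839.67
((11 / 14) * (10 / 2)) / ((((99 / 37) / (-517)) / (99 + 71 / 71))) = -75908.73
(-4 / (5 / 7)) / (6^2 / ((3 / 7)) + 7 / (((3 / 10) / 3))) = -2 / 55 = -0.04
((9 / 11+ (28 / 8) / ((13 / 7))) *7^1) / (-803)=-0.02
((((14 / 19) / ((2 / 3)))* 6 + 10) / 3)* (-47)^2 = 698044 / 57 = 12246.39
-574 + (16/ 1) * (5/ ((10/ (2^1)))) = -558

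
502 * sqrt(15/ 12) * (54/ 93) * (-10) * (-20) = 903600 * sqrt(5)/ 31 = 65177.77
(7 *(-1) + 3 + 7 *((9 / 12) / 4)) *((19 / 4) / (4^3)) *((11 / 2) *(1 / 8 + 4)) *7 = -2075997 / 65536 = -31.68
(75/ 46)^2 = 5625/ 2116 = 2.66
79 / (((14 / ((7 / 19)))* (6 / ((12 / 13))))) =79 / 247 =0.32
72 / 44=1.64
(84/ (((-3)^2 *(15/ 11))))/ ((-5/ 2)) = -616/ 225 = -2.74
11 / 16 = 0.69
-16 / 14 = -8 / 7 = -1.14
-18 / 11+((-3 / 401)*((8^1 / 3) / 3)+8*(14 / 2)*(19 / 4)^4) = 12071068807 / 423456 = 28506.08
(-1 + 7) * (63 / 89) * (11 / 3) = 1386 / 89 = 15.57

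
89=89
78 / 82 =0.95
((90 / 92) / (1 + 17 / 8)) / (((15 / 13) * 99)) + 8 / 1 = 151852 / 18975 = 8.00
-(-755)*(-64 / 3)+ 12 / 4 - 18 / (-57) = -917891 / 57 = -16103.35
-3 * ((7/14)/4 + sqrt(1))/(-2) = 27/16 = 1.69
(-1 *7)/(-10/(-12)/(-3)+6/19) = -2394/13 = -184.15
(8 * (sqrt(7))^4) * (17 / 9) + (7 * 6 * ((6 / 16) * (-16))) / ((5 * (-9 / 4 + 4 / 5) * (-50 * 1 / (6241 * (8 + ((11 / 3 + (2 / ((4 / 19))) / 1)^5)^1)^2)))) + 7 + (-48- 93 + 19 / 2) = -413657302305188496128263 / 608860800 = -679395524075763.29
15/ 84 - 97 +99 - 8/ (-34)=1149/ 476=2.41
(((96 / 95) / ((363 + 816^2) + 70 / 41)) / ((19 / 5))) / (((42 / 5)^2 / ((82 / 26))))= 336200 / 18843860168679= 0.00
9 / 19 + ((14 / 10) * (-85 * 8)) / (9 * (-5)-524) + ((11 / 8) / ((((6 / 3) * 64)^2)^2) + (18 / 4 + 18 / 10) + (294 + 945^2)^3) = 82753324610006048639676477674157 / 116082228592640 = 712885388343180767.45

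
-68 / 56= -17 / 14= -1.21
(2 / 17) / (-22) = -1 / 187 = -0.01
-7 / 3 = -2.33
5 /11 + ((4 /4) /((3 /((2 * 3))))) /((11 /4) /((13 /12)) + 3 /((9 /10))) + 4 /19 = 48133 /47861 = 1.01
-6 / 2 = -3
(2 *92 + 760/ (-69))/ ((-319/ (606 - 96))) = -2029120/ 7337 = -276.56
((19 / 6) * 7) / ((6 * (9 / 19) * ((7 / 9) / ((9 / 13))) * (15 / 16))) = 1444 / 195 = 7.41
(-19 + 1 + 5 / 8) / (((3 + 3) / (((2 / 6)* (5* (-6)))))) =695 / 24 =28.96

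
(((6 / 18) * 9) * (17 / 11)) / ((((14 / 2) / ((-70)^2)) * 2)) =17850 / 11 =1622.73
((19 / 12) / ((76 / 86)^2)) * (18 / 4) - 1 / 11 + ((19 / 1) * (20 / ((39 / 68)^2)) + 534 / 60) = 59670177181 / 50862240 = 1173.17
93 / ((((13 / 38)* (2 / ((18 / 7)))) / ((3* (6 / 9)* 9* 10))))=5725080 / 91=62912.97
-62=-62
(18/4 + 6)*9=189/2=94.50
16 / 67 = 0.24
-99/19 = -5.21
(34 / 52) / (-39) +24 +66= 91243 / 1014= 89.98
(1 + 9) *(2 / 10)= 2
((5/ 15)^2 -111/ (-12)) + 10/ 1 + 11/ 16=20.05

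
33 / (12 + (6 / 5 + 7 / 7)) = 165 / 71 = 2.32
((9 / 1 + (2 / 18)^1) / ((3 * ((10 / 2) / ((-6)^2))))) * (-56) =-1224.53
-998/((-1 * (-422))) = -499/211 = -2.36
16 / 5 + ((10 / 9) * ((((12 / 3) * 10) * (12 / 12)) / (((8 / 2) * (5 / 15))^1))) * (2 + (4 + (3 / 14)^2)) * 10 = 494534 / 245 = 2018.51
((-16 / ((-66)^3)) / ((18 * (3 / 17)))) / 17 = 1 / 970299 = 0.00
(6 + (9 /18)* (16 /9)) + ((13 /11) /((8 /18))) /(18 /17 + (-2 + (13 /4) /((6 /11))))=1503460 /202653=7.42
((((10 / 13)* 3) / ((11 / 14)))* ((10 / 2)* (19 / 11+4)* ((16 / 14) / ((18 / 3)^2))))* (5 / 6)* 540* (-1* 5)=-9450000 / 1573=-6007.63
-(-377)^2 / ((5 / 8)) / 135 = -1137032 / 675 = -1684.49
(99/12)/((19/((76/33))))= 1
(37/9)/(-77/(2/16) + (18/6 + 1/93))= -1147/171024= -0.01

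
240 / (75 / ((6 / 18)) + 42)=80 / 89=0.90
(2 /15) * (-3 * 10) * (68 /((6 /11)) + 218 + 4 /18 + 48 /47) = -581896 /423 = -1375.64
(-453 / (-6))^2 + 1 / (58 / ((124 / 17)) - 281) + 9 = 386607325 / 67716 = 5709.25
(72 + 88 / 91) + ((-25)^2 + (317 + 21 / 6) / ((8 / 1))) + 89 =1204155 / 1456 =827.03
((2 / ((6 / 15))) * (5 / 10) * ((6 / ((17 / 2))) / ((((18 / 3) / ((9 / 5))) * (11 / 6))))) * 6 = 1.73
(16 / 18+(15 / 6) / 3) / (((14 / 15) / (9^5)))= 3050865 / 28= 108959.46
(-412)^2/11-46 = 169238/11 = 15385.27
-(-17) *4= 68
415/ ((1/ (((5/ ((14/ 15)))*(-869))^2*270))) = 237981909515625/ 98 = 2428386831792.09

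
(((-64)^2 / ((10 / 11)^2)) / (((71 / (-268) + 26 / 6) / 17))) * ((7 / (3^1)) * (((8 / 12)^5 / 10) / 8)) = 7903092736 / 99356625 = 79.54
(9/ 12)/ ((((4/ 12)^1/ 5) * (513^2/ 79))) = 395/ 116964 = 0.00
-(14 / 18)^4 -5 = -35206 / 6561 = -5.37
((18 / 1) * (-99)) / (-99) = 18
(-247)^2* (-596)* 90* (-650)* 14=29779957116000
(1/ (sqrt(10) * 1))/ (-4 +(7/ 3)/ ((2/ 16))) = 3 * sqrt(10)/ 440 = 0.02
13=13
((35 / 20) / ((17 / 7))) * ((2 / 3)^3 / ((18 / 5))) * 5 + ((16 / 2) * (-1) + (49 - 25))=67321 / 4131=16.30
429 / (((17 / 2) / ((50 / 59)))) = 42900 / 1003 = 42.77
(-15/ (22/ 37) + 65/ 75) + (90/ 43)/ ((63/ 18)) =-2360339/ 99330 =-23.76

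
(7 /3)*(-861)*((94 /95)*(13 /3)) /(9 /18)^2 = -9819992 /285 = -34456.11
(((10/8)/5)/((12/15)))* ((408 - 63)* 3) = 5175/16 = 323.44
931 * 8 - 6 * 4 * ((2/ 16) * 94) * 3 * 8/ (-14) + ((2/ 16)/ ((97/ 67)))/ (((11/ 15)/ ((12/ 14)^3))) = 2902779295/ 365981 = 7931.50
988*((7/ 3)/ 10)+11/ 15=3469/ 15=231.27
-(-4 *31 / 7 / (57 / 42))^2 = -61504 / 361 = -170.37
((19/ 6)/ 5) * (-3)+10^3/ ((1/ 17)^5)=14198569981/ 10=1419856998.10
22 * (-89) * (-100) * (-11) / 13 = -2153800 / 13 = -165676.92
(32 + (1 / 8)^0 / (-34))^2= 1181569 / 1156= 1022.12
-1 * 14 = -14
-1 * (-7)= 7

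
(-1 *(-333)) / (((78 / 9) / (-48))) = -23976 / 13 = -1844.31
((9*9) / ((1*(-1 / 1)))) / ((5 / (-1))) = 81 / 5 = 16.20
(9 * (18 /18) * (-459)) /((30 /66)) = -45441 /5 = -9088.20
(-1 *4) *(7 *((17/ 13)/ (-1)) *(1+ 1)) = 952/ 13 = 73.23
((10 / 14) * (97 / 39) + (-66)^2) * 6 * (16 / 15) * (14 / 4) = 19034768 / 195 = 97614.19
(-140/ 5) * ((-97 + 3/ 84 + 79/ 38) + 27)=36115/ 19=1900.79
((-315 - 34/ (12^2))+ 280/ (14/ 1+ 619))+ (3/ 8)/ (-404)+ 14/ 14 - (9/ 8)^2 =-3867408353/ 12275136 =-315.06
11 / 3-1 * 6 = -7 / 3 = -2.33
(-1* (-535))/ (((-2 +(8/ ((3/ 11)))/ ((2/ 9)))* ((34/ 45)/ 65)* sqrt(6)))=8025* sqrt(6)/ 136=144.54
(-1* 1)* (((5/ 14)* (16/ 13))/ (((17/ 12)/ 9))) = -4320/ 1547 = -2.79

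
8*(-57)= -456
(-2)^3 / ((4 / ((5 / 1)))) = -10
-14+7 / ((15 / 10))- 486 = -1486 / 3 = -495.33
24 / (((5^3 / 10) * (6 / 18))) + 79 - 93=-206 / 25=-8.24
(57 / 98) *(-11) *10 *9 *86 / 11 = -220590 / 49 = -4501.84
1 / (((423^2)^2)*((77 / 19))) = 0.00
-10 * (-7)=70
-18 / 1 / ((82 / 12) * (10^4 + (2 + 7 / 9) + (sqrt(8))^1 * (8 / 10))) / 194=-1093803750 / 805789933407089 + 174960 * sqrt(2) / 805789933407089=-0.00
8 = 8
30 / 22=15 / 11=1.36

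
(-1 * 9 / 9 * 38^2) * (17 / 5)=-4909.60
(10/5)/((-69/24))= -16/23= -0.70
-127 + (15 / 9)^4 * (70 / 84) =-58597 / 486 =-120.57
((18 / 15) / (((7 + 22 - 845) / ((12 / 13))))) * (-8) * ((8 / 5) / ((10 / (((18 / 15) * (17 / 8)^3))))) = 2601 / 130000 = 0.02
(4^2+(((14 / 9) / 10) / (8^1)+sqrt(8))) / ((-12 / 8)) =-5767 / 540 -4 * sqrt(2) / 3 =-12.57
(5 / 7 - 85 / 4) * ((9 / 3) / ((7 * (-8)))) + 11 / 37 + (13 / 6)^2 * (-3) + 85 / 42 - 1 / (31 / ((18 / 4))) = -58310443 / 5395488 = -10.81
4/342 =2/171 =0.01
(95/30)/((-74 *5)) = -19/2220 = -0.01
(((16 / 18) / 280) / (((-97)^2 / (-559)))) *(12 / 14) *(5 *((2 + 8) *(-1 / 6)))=5590 / 4149369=0.00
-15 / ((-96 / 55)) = 275 / 32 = 8.59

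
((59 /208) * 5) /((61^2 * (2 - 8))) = -295 /4643808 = -0.00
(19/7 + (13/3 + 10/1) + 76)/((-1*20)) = -977/210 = -4.65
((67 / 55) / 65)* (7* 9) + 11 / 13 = 7246 / 3575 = 2.03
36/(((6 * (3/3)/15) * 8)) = 45/4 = 11.25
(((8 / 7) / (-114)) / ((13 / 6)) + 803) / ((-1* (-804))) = 462793 / 463372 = 1.00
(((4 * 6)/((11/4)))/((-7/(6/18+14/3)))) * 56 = -349.09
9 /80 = 0.11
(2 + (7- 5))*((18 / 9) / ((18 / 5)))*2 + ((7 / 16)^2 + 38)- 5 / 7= 676111 / 16128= 41.92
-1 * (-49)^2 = -2401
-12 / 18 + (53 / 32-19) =-1729 / 96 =-18.01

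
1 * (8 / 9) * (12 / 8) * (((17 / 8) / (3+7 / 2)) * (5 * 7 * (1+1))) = 1190 / 39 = 30.51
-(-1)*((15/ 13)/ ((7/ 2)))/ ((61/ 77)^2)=25410/ 48373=0.53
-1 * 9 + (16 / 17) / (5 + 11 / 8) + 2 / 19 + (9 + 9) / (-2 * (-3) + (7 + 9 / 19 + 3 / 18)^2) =-116695484203 / 13781591841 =-8.47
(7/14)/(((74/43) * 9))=43/1332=0.03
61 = 61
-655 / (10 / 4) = -262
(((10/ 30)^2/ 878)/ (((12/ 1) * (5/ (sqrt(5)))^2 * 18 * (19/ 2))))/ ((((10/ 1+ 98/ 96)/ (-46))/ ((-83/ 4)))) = 83/ 77696415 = 0.00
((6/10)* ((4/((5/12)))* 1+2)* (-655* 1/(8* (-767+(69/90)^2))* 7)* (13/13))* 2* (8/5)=11488176/689771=16.66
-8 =-8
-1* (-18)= 18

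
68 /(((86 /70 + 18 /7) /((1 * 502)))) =170680 /19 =8983.16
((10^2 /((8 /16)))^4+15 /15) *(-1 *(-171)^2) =-46785600029241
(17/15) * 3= 17/5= 3.40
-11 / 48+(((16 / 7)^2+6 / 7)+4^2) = 51397 / 2352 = 21.85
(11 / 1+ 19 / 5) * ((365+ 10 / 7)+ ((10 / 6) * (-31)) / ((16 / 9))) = 279609 / 56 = 4993.02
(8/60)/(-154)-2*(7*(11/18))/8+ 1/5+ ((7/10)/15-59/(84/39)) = -28.22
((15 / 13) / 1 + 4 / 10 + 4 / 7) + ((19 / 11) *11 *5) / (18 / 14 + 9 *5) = 4.18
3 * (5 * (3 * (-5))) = -225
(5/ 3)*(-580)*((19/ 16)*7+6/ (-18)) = -277675/ 36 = -7713.19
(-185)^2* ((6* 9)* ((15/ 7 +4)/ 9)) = 8830050/ 7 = 1261435.71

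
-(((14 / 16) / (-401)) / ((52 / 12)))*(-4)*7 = -147 / 10426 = -0.01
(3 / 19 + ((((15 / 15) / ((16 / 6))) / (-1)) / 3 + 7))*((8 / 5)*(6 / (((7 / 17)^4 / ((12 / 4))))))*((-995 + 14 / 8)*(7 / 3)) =-1064175388131 / 65170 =-16329221.85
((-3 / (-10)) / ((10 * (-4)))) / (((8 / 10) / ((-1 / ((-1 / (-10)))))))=3 / 32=0.09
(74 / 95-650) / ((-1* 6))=30838 / 285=108.20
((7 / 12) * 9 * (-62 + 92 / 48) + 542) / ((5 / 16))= 725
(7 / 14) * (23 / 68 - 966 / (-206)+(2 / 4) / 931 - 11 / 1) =-2.99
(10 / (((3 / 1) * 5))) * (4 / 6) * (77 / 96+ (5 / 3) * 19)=1039 / 72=14.43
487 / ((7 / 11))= 5357 / 7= 765.29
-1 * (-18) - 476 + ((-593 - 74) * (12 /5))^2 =2562102.64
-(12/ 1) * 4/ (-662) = 24/ 331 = 0.07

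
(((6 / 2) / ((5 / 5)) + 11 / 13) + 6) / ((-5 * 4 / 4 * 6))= -64 / 195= -0.33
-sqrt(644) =-2 *sqrt(161) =-25.38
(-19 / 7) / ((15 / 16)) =-304 / 105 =-2.90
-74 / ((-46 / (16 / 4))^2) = -296 / 529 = -0.56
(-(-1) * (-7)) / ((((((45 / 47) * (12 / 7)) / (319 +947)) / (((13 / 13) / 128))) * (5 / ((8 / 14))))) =-69419 / 14400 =-4.82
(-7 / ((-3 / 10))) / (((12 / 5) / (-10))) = -875 / 9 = -97.22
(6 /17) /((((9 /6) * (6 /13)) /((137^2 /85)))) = 487994 /4335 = 112.57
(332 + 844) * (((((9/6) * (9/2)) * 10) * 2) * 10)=1587600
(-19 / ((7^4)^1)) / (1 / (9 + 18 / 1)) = -513 / 2401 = -0.21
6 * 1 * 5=30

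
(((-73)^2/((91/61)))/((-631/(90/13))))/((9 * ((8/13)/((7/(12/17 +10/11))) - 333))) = 0.01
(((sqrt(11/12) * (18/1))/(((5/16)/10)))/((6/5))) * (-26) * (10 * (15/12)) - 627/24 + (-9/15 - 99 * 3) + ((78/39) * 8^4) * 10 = 3263851/40 - 26000 * sqrt(33) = -67762.35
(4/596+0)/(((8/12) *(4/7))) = 21/1192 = 0.02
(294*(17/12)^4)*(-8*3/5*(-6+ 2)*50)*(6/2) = 20462645/6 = 3410440.83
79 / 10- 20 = -121 / 10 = -12.10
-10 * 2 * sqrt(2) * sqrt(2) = -40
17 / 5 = 3.40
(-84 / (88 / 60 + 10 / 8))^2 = 956.06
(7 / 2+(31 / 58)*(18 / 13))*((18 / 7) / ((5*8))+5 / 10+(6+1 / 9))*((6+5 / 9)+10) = 308200391 / 657720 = 468.59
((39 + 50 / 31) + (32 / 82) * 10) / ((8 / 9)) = 509211 / 10168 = 50.08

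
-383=-383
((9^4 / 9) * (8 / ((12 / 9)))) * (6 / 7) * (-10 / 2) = -131220 / 7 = -18745.71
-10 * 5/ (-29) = 50/ 29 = 1.72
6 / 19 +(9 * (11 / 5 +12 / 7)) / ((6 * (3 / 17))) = 44671 / 1330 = 33.59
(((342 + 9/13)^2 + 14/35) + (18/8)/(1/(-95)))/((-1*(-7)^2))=-396219377/165620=-2392.34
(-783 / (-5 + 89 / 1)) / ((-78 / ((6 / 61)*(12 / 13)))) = 0.01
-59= -59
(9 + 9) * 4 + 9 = 81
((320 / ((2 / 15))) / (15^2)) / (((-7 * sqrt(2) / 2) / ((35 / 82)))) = -80 * sqrt(2) / 123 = -0.92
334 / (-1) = -334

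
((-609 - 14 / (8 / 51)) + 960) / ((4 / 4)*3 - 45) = -349 / 56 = -6.23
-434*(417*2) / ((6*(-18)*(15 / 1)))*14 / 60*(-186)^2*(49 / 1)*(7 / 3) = 139193859686 / 675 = 206213125.46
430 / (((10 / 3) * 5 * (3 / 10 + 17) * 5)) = 258 / 865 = 0.30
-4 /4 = -1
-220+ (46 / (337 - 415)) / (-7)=-60037 / 273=-219.92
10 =10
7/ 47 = 0.15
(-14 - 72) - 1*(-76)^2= -5862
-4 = -4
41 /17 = 2.41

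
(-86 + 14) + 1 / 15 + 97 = 376 / 15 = 25.07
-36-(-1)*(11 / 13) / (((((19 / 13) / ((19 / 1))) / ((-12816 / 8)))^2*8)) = 91748871 / 2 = 45874435.50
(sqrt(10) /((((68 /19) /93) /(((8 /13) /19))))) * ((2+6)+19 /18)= 5053 * sqrt(10) /663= 24.10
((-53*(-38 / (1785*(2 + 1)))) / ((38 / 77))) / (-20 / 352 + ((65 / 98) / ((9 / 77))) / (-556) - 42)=-24959396 / 1377744685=-0.02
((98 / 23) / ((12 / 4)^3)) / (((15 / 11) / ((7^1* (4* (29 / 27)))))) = 3.48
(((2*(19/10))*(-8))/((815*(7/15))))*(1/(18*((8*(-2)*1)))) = 19/68460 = 0.00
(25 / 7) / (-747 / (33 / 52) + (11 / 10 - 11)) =-2750 / 913983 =-0.00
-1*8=-8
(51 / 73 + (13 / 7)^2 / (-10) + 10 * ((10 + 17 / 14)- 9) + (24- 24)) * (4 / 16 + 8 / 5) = 41.62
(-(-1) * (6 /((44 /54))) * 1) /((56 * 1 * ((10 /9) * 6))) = 243 /12320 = 0.02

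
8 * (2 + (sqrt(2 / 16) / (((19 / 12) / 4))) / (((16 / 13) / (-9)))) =16 - 702 * sqrt(2) / 19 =-36.25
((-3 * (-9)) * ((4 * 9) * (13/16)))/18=351/8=43.88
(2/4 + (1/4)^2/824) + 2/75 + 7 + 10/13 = 106639759/12854400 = 8.30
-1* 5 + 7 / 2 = -3 / 2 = -1.50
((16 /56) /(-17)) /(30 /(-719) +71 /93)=-133734 /5742821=-0.02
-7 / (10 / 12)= -42 / 5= -8.40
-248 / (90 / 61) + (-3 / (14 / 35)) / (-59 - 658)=-3615367 / 21510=-168.08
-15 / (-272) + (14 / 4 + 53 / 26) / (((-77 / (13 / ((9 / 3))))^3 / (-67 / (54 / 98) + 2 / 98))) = 86327637115 / 492858417744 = 0.18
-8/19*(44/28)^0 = -8/19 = -0.42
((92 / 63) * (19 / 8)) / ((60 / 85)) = 7429 / 1512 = 4.91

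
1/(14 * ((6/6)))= 1/14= 0.07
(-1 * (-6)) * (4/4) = 6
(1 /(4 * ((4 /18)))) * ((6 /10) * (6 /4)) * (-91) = -92.14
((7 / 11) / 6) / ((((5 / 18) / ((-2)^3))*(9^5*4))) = -14 / 1082565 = -0.00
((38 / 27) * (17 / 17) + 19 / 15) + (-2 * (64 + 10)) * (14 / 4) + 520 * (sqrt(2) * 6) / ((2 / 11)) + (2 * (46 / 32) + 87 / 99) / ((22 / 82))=-65514397 / 130680 + 17160 * sqrt(2)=23766.57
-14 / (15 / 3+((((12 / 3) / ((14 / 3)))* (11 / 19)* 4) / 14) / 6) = -13034 / 4677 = -2.79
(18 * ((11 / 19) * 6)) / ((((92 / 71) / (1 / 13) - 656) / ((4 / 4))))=-21087 / 215555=-0.10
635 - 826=-191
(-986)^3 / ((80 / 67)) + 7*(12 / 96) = -32112606041 / 40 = -802815151.02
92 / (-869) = -92 / 869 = -0.11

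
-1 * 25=-25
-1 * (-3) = 3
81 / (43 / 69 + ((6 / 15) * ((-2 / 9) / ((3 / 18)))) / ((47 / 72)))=-1313415 / 3143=-417.89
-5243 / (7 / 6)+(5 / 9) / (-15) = -121339 / 27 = -4494.04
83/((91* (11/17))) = 1411/1001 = 1.41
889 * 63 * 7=392049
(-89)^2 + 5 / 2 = 15847 / 2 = 7923.50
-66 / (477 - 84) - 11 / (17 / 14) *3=-60896 / 2227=-27.34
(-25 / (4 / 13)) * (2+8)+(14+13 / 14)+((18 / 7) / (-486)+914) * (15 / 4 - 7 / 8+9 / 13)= 2462.93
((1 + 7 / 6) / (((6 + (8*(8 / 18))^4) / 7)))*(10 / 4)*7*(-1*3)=-20896785 / 4351768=-4.80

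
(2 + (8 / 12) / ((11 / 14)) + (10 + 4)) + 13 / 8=4877 / 264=18.47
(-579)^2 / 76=335241 / 76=4411.07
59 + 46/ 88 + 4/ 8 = 2641/ 44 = 60.02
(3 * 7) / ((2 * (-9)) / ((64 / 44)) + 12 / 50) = -1400 / 809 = -1.73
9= 9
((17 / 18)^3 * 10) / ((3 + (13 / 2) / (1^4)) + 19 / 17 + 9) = 417605 / 972486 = 0.43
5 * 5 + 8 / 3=83 / 3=27.67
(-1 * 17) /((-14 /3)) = 51 /14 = 3.64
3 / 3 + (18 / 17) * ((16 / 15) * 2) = 3.26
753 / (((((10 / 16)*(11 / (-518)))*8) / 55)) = -390054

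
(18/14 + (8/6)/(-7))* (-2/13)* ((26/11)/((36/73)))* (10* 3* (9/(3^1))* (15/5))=-16790/77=-218.05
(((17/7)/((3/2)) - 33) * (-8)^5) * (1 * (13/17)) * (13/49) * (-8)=-29195239424/17493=-1668966.98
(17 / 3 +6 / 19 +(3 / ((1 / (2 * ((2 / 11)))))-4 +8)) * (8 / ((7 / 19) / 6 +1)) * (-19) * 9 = -18996048 / 1331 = -14272.01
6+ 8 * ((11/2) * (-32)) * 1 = -1402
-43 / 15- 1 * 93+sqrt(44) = -1438 / 15+2 * sqrt(11) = -89.23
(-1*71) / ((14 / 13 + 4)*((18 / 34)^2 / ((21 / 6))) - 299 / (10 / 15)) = 3734458 / 23568819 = 0.16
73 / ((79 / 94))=6862 / 79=86.86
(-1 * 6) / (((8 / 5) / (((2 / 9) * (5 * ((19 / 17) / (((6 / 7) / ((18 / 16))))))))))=-3325 / 544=-6.11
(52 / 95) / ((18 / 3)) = 26 / 285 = 0.09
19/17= 1.12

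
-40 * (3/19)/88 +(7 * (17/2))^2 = 2959589/836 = 3540.18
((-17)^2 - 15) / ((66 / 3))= 137 / 11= 12.45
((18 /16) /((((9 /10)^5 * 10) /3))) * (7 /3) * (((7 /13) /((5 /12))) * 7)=12.06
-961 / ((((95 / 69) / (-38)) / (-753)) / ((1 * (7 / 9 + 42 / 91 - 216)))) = 278801804662 / 65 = 4289258533.26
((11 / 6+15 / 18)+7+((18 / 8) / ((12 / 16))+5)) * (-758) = -40174 / 3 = -13391.33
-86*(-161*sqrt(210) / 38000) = 6923*sqrt(210) / 19000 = 5.28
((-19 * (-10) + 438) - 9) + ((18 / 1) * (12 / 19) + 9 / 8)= 95987 / 152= 631.49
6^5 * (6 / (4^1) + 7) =66096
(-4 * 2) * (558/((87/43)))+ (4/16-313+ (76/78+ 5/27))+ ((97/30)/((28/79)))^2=-1942982864261/798033600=-2434.71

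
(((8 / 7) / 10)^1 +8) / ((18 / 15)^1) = 142 / 21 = 6.76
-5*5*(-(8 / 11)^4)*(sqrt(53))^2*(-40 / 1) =-217088000 / 14641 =-14827.40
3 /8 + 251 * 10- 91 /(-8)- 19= 2502.75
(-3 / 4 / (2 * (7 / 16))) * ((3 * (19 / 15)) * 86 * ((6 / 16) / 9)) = -817 / 70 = -11.67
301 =301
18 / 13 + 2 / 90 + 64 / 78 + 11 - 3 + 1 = 6568 / 585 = 11.23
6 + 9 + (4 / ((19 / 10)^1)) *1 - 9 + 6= 268 / 19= 14.11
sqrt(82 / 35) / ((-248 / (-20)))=sqrt(2870) / 434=0.12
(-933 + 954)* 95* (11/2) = 21945/2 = 10972.50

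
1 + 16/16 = 2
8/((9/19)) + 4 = 188/9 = 20.89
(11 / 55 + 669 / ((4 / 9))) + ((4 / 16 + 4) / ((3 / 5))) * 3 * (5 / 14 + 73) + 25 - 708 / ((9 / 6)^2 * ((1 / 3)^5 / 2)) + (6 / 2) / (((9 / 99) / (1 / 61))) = -2559235939 / 17080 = -149838.17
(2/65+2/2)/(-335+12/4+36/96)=-536/172445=-0.00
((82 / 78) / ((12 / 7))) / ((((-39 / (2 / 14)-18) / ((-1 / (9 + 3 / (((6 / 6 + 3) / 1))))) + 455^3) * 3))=287 / 132255693999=0.00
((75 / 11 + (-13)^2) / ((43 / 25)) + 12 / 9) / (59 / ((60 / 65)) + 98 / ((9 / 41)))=1763304 / 8690429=0.20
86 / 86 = 1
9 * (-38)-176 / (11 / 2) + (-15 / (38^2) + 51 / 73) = -39351539 / 105412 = -373.31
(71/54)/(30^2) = 71/48600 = 0.00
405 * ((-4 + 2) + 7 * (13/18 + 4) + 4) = 28395/2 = 14197.50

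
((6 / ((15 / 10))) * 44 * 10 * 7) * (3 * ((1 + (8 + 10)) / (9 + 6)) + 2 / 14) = 48576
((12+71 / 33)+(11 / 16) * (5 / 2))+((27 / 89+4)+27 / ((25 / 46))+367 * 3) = 2751037703 / 2349600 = 1170.85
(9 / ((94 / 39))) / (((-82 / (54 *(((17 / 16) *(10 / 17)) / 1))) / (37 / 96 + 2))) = -3617055 / 986624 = -3.67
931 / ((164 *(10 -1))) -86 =-85.37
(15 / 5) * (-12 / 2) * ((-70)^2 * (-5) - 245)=445410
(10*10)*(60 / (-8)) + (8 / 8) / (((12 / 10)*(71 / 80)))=-159550 / 213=-749.06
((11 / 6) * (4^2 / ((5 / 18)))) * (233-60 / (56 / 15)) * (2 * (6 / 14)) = 4810608 / 245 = 19635.13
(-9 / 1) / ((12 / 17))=-51 / 4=-12.75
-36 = -36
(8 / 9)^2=64 / 81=0.79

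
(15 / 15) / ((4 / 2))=1 / 2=0.50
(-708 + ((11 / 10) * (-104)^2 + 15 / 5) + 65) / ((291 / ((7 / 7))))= 56288 / 1455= 38.69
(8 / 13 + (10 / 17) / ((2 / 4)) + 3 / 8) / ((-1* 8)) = -3831 / 14144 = -0.27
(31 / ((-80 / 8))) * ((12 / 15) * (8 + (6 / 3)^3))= -992 / 25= -39.68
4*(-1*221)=-884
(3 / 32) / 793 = 3 / 25376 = 0.00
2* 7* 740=10360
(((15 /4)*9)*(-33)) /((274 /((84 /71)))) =-93555 /19454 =-4.81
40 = 40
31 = 31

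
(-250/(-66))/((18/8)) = 500/297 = 1.68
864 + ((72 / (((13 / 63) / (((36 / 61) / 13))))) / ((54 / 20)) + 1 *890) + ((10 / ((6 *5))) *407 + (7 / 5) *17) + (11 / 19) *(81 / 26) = 11288850929 / 5876130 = 1921.14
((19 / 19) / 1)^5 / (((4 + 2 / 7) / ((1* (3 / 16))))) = 7 / 160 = 0.04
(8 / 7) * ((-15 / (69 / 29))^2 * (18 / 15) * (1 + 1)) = 403680 / 3703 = 109.01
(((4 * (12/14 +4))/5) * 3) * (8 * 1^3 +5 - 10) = 1224/35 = 34.97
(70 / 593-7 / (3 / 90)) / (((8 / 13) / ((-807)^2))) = -263426964255 / 1186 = -222113797.85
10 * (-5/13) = -50/13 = -3.85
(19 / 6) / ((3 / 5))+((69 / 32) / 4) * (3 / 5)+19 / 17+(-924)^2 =83602403831 / 97920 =853782.72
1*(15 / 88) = 15 / 88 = 0.17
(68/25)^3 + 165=2892557/15625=185.12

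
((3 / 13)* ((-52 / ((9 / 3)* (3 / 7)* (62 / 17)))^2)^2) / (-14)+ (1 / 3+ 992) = 1500743722465 / 2019740427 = 743.04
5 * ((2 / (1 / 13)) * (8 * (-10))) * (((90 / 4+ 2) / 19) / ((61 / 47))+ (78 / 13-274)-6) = 3290710800 / 1159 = 2839267.30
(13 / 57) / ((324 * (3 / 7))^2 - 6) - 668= -35962400603 / 53835930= -668.00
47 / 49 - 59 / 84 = 151 / 588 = 0.26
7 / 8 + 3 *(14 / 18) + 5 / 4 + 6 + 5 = 15.46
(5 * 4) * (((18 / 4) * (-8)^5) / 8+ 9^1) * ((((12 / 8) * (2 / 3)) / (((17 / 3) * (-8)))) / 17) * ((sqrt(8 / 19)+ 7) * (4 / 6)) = 184230 * sqrt(38) / 5491+ 644805 / 289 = 2437.98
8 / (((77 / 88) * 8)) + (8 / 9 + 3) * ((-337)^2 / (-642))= -27778181 / 40446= -686.80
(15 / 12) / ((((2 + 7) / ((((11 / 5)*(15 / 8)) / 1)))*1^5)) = 55 / 96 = 0.57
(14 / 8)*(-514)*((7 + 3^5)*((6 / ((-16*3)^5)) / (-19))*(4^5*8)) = -224875 / 98496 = -2.28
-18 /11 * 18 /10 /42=-27 /385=-0.07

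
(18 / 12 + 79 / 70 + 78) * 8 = 22576 / 35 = 645.03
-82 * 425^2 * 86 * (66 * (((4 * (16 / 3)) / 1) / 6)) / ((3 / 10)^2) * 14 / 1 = -1255425248000000 / 27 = -46497231407407.41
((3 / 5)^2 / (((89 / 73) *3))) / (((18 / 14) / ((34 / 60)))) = 0.04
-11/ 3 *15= -55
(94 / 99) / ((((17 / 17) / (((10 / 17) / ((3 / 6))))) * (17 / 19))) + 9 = 293219 / 28611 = 10.25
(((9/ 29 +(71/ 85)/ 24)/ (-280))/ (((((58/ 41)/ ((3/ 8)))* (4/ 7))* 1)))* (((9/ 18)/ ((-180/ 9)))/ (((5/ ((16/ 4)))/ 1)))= 837179/ 73200640000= 0.00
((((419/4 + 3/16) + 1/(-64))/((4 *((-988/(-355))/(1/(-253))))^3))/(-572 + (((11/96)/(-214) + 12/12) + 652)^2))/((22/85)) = -2631237601033378125/61754380776112900027938372476032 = -0.00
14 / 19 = 0.74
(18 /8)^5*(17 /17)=59049 /1024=57.67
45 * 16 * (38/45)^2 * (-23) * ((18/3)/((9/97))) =-103090048/135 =-763629.99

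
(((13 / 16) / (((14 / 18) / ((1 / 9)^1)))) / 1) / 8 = 13 / 896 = 0.01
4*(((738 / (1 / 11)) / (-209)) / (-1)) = 2952 / 19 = 155.37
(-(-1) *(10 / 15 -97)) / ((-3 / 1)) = 32.11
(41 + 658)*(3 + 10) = 9087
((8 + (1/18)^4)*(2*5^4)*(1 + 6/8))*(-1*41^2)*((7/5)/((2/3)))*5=-308884117.80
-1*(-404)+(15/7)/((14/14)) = 2843/7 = 406.14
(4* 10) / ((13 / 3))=120 / 13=9.23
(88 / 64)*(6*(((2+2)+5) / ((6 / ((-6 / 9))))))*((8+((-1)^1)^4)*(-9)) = 2673 / 4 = 668.25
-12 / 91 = -0.13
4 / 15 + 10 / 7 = 1.70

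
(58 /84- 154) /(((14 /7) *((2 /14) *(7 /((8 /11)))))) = -12878 /231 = -55.75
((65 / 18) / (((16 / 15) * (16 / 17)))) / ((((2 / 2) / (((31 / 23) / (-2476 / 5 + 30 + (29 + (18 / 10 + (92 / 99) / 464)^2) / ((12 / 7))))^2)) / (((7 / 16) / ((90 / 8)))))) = 210428826848541607556250 / 165005389062713678231964567841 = 0.00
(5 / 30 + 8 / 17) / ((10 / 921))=3991 / 68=58.69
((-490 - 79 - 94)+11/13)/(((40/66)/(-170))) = 2414544/13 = 185734.15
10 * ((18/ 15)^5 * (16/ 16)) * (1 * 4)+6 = 65958/ 625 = 105.53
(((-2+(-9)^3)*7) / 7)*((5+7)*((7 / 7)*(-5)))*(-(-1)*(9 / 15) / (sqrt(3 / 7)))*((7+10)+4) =184212*sqrt(21) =844165.43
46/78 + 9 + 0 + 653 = 25841/39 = 662.59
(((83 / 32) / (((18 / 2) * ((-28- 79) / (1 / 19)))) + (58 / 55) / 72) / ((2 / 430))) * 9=20084913 / 715616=28.07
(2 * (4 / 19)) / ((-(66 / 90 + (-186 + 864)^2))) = -120 / 131010149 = -0.00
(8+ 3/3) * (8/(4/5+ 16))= 30/7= 4.29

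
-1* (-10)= 10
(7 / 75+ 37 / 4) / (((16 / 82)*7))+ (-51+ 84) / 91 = 1573199 / 218400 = 7.20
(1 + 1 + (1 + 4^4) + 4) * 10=2630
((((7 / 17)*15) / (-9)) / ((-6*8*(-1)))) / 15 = -0.00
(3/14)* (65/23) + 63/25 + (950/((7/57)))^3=182596825632482889/394450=462915009842.78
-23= -23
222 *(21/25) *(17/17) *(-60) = -11188.80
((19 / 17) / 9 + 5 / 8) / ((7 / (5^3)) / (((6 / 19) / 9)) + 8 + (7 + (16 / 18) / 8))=0.04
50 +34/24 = 617/12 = 51.42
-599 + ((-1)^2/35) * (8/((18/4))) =-188669/315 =-598.95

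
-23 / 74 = -0.31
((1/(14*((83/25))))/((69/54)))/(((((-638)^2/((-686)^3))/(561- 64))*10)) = -128929774365/194261749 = -663.69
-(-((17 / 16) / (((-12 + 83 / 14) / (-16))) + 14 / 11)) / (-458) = -112 / 12595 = -0.01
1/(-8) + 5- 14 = -73/8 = -9.12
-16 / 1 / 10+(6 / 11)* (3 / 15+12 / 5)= -2 / 11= -0.18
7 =7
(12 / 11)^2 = 144 / 121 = 1.19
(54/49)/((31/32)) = 1.14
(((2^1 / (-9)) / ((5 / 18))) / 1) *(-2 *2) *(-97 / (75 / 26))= -40352 / 375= -107.61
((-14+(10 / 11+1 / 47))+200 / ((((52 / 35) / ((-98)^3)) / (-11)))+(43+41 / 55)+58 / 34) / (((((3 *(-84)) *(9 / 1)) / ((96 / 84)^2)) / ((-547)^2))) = -3811650525676455632608 / 15872011155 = -240149183896.94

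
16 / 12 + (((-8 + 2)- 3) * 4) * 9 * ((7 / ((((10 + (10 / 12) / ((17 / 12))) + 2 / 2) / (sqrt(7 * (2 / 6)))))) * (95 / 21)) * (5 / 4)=4 / 3- 72675 * sqrt(21) / 197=-1689.22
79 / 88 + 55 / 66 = 457 / 264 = 1.73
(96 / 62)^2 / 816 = 48 / 16337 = 0.00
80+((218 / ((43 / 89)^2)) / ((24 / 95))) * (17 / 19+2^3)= 32961.00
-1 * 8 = -8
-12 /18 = -2 /3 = -0.67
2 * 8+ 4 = 20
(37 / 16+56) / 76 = 933 / 1216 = 0.77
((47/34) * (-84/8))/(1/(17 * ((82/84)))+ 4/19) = -768873/14344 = -53.60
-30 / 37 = -0.81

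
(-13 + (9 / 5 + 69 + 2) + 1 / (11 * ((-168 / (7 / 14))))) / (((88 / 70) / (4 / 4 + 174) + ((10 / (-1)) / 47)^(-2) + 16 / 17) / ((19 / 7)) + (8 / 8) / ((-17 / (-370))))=8923674425 / 4514462964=1.98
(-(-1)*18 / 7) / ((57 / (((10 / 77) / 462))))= 10 / 788557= 0.00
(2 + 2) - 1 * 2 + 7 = 9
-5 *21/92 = -105/92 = -1.14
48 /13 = 3.69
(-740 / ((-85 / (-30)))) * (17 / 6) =-740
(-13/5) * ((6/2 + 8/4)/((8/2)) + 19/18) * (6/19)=-1079/570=-1.89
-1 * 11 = -11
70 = 70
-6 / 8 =-3 / 4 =-0.75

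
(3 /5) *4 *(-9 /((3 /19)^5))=-9904396 /45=-220097.69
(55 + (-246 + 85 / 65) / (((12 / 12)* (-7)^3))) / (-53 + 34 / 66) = -4099029 / 3861494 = -1.06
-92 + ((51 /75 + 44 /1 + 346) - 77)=5542 /25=221.68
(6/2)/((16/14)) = 21/8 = 2.62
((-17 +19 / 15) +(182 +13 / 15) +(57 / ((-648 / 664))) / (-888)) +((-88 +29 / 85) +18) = 198783197 / 2037960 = 97.54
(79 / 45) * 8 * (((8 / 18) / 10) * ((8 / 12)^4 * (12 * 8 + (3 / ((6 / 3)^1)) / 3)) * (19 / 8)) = 4635088 / 164025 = 28.26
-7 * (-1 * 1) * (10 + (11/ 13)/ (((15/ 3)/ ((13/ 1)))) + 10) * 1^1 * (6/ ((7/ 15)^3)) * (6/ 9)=299700/ 49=6116.33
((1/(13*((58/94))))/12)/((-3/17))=-799/13572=-0.06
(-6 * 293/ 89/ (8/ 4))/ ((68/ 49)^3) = -3.70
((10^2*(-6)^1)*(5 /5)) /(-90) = 20 /3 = 6.67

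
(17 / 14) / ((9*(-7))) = -17 / 882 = -0.02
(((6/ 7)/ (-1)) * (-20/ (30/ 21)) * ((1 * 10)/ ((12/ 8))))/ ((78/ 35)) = 1400/ 39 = 35.90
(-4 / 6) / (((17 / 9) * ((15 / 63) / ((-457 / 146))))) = 28791 / 6205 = 4.64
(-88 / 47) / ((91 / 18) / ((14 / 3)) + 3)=-1056 / 2303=-0.46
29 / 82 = 0.35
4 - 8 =-4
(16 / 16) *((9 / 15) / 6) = 1 / 10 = 0.10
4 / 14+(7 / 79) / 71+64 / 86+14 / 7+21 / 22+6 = 370896607 / 37142798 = 9.99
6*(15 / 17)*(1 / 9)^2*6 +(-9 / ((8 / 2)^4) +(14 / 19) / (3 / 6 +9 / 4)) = 1705285 / 2728704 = 0.62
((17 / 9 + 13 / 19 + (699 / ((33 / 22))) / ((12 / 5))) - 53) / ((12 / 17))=203.63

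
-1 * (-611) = 611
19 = 19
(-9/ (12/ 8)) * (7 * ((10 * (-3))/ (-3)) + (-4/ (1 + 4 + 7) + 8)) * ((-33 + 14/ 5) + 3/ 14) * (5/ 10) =489067/ 70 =6986.67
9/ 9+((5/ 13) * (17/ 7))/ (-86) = 7741/ 7826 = 0.99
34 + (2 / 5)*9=188 / 5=37.60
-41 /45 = -0.91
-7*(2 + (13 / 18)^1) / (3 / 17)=-5831 / 54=-107.98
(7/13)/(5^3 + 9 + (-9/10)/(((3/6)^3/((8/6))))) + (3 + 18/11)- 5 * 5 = -1810879/88946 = -20.36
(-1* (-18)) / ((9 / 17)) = 34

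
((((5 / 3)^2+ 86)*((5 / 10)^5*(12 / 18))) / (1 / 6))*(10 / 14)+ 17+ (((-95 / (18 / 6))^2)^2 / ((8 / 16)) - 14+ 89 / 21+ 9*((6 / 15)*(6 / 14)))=45612728927 / 22680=2011143.25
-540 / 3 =-180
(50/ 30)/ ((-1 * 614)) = -5/ 1842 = -0.00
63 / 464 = 0.14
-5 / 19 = -0.26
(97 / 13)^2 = 9409 / 169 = 55.67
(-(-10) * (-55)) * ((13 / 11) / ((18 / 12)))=-1300 / 3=-433.33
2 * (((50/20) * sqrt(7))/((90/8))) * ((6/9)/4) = 2 * sqrt(7)/27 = 0.20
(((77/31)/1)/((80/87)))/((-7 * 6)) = -0.06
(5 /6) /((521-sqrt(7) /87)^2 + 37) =571800105 * sqrt(7) /4222272800755992109 + 25921516316235 /8444545601511984218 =0.00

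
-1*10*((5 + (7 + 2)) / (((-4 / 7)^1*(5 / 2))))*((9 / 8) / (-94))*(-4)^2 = -18.77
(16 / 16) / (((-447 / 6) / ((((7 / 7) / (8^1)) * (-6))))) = 3 / 298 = 0.01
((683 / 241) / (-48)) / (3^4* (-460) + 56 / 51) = 11611 / 7327186624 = 0.00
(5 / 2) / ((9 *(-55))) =-1 / 198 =-0.01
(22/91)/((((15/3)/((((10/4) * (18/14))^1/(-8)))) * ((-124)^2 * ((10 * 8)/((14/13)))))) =-99/5820738560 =-0.00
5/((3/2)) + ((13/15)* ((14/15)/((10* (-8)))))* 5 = 5909/1800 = 3.28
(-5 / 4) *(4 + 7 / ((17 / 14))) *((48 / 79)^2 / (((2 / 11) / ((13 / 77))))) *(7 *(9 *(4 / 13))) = -8605440 / 106097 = -81.11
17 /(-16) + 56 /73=-345 /1168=-0.30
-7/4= -1.75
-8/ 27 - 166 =-166.30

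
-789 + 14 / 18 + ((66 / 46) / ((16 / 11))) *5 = -2594257 / 3312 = -783.29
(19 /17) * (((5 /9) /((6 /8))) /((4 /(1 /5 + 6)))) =589 /459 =1.28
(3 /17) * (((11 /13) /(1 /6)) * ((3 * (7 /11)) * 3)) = 1134 /221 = 5.13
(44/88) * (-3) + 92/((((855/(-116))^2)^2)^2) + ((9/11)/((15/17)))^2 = -44241438662009242221510281/69110539591587863969531250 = -0.64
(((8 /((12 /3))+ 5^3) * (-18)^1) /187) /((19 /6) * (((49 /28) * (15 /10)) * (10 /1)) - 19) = -2032 /10659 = -0.19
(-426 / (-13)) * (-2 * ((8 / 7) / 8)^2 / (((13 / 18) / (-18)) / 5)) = 1380240 / 8281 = 166.68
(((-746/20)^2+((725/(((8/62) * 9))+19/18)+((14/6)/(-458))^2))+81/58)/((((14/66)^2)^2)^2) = 431630282506777935924321/876704594798900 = 492332634.12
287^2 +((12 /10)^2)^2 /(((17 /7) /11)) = 875270417 /10625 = 82378.39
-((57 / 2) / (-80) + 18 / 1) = -17.64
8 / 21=0.38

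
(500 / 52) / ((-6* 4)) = -125 / 312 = -0.40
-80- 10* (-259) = 2510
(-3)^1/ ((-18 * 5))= 1/ 30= 0.03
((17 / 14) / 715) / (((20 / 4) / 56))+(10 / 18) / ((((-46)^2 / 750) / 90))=33551597 / 1891175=17.74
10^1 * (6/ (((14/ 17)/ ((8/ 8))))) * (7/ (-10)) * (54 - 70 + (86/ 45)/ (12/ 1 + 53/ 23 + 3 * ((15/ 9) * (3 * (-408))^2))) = 2108836530934/ 2584358535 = 816.00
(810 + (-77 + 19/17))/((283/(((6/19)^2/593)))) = 449280/1029905203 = 0.00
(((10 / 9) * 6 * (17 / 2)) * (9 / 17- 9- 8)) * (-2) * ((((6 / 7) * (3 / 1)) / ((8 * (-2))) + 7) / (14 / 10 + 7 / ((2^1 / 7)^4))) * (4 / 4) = 3064000 / 252441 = 12.14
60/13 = 4.62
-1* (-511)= 511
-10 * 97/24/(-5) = 97/12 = 8.08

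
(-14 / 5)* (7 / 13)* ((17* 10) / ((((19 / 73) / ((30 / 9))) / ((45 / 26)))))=-18242700 / 3211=-5681.31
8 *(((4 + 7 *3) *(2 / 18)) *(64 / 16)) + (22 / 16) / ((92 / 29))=591671 / 6624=89.32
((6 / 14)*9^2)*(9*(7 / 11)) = 2187 / 11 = 198.82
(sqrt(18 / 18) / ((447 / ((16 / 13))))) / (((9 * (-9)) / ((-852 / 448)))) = 71 / 1098279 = 0.00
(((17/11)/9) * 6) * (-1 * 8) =-272/33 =-8.24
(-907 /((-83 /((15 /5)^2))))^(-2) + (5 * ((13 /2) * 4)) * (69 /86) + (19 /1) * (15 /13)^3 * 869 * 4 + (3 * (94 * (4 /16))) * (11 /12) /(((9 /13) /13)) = 5175710036609655995 /50360274943992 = 102773.67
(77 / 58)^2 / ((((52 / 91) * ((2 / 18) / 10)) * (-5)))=-373527 / 6728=-55.52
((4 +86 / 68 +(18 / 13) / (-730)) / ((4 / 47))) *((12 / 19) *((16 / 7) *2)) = 1915454544 / 10728445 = 178.54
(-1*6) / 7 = -6 / 7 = -0.86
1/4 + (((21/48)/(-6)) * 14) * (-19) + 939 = 46015/48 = 958.65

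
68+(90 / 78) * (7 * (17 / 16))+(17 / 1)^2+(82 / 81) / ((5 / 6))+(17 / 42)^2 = 504908123 / 1375920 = 366.96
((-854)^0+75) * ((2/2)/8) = 19/2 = 9.50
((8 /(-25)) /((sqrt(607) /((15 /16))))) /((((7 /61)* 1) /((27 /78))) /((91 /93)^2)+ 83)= -16653* sqrt(607) /2808315850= -0.00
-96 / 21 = -32 / 7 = -4.57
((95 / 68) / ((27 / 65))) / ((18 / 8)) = 6175 / 4131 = 1.49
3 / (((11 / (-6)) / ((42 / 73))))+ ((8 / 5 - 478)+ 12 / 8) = -3821007 / 8030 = -475.84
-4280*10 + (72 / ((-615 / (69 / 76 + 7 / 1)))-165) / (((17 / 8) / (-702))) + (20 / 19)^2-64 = 15035606384 / 1258085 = 11951.18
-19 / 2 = -9.50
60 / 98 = 30 / 49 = 0.61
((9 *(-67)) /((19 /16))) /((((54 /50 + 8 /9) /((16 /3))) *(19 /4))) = -46310400 /159923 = -289.58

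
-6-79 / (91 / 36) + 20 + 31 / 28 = -5877 / 364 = -16.15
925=925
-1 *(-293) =293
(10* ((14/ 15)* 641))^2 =322130704/ 9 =35792300.44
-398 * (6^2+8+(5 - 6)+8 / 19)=-328350 / 19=-17281.58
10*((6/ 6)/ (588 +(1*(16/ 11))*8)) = 55/ 3298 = 0.02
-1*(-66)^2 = -4356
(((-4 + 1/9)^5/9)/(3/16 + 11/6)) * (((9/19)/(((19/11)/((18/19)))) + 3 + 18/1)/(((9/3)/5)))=-204234462250000/117859973481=-1732.86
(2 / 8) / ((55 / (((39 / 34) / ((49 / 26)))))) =507 / 183260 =0.00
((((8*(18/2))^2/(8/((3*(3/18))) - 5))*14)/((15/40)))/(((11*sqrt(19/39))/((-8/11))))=-1548288*sqrt(741)/25289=-1666.59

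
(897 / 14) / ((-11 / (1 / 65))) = -69 / 770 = -0.09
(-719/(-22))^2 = 516961/484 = 1068.10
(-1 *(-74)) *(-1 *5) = -370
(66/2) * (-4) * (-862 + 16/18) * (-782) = -266662000/3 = -88887333.33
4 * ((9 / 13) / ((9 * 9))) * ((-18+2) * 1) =-64 / 117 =-0.55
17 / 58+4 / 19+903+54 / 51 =16946073 / 18734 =904.56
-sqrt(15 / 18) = -sqrt(30) / 6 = -0.91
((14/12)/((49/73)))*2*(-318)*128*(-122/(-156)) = -30209152/273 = -110656.23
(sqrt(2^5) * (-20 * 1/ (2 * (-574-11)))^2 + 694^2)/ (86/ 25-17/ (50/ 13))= -24081800/ 49-800 * sqrt(2)/ 670761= -491465.31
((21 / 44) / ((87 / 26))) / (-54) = -91 / 34452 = -0.00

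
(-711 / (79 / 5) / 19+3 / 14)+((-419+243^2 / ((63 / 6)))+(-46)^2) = 1946737 / 266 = 7318.56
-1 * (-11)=11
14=14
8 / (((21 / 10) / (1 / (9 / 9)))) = 80 / 21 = 3.81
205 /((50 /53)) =217.30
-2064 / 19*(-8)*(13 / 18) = 35776 / 57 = 627.65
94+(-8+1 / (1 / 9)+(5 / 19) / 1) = 95.26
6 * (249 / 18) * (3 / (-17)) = -249 / 17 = -14.65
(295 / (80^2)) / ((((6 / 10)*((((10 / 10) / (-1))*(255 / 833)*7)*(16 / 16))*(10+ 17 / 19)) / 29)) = -227563 / 2384640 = -0.10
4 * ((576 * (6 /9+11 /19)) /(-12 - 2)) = -27264 /133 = -204.99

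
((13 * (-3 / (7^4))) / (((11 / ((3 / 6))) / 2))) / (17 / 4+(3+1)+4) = -156 / 1294139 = -0.00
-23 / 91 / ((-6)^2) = -23 / 3276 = -0.01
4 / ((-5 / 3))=-12 / 5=-2.40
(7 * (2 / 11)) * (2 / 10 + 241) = 16884 / 55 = 306.98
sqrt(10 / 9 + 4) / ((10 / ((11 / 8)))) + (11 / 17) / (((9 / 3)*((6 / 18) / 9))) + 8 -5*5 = -190 / 17 + 11*sqrt(46) / 240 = -10.87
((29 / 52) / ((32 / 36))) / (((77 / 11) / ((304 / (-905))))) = -4959 / 164710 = -0.03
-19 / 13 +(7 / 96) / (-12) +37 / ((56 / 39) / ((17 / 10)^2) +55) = -7502578043 / 9367562880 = -0.80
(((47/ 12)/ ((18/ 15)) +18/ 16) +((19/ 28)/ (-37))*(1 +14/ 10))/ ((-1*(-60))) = 101279/ 1398600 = 0.07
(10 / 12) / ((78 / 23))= 115 / 468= 0.25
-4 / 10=-0.40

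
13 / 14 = 0.93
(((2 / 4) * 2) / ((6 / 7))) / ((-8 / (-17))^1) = 119 / 48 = 2.48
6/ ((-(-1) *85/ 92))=552/ 85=6.49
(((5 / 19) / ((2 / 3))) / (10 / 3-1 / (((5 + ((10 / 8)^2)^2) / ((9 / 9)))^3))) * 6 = 0.71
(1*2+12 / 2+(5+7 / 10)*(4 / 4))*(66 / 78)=1507 / 130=11.59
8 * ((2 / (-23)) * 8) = -5.57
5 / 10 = 1 / 2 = 0.50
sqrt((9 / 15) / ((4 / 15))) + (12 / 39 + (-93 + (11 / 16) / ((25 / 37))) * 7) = -3338763 / 5200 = -642.07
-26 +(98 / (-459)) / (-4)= -23819 / 918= -25.95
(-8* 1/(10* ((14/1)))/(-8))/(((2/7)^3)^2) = 16807/1280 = 13.13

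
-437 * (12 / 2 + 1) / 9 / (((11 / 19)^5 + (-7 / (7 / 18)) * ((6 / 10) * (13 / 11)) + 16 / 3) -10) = 416591276255 / 21284061927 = 19.57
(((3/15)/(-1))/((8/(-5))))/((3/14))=7/12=0.58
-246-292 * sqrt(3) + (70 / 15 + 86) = -661.09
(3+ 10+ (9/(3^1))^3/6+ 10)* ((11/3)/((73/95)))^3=62764136875/21006918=2987.78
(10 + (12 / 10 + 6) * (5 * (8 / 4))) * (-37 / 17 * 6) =-1070.82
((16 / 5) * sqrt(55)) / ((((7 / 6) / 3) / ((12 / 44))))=864 * sqrt(55) / 385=16.64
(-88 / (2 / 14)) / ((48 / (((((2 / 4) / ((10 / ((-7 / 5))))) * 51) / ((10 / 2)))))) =9163 / 1000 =9.16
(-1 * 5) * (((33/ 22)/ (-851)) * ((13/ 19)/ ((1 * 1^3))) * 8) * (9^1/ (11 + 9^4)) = 1755/ 26565667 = 0.00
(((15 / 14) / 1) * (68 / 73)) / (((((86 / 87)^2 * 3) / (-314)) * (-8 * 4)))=101008305 / 30234848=3.34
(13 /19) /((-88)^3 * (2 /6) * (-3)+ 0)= 13 /12947968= 0.00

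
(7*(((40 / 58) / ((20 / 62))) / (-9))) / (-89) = 434 / 23229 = 0.02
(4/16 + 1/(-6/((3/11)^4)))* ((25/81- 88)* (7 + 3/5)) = -1968617759/11859210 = -166.00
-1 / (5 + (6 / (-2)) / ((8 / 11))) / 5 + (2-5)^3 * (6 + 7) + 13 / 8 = -97889 / 280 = -349.60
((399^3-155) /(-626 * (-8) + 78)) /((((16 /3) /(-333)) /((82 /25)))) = -650439610299 /254300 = -2557764.89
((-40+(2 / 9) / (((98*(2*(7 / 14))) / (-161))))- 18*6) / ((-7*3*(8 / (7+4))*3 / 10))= 514085 / 15876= 32.38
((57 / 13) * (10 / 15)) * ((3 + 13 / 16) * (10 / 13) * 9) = 52155 / 676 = 77.15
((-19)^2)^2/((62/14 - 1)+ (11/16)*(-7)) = -14595952/155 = -94167.43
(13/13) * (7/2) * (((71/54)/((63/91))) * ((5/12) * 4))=32305/2916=11.08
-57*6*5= -1710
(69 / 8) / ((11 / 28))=483 / 22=21.95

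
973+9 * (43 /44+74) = 72503 /44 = 1647.80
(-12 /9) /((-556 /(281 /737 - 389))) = -286412 /307329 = -0.93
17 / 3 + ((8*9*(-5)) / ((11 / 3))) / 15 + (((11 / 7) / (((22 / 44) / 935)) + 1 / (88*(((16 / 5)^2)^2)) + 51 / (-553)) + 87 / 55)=140606540553079 / 47838658560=2939.18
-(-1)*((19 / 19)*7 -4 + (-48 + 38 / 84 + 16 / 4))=-1703 / 42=-40.55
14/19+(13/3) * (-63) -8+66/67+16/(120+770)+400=120.74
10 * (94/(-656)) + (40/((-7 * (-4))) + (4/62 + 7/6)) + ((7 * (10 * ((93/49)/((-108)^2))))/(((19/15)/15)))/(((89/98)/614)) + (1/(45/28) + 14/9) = 768546269497/8124206580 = 94.60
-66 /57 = -22 /19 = -1.16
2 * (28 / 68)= 14 / 17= 0.82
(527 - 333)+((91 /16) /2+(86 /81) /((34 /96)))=199.84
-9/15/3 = -1/5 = -0.20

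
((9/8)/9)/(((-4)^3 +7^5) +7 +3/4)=1/134006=0.00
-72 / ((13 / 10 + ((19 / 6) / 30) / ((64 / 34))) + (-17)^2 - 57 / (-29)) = -12026880 / 48829399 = -0.25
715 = 715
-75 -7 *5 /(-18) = -1315 /18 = -73.06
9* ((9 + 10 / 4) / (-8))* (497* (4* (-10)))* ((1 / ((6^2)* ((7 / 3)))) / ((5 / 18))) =11022.75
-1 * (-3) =3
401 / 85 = 4.72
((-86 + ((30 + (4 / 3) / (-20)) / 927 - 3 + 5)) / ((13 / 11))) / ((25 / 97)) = -1245798257 / 4519125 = -275.67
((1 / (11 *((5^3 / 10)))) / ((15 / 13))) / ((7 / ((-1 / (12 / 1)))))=-13 / 173250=-0.00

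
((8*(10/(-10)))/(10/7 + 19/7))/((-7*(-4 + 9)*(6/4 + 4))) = 16/1595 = 0.01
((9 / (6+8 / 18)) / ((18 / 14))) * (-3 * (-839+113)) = 68607 / 29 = 2365.76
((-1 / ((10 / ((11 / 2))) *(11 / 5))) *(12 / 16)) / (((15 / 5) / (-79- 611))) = 345 / 8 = 43.12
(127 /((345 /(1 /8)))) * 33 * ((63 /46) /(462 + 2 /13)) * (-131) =-149882733 /254258560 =-0.59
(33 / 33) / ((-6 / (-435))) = 145 / 2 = 72.50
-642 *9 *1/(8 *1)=-2889/4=-722.25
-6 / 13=-0.46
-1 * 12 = -12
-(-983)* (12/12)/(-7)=-983/7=-140.43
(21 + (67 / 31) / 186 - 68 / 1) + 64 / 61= -16158011 / 351726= -45.94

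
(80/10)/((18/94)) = 376/9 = 41.78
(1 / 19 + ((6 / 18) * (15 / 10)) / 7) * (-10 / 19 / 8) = -165 / 20216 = -0.01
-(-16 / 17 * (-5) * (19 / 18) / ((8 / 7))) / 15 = -133 / 459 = -0.29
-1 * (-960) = 960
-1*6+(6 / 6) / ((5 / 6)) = -24 / 5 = -4.80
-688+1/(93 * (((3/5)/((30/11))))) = -703774/1023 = -687.95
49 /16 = 3.06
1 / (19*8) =1 / 152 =0.01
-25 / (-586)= 25 / 586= 0.04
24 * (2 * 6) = 288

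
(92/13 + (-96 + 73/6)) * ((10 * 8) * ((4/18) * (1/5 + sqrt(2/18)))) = -766336/1053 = -727.76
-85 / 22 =-3.86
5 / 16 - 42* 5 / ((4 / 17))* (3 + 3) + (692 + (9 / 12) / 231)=-5744427 / 1232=-4662.68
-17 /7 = -2.43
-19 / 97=-0.20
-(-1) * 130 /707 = 130 /707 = 0.18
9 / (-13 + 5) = -9 / 8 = -1.12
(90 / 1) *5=450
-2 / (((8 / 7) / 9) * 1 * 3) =-21 / 4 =-5.25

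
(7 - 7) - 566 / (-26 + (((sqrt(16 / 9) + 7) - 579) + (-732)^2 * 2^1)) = -849 / 1606577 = -0.00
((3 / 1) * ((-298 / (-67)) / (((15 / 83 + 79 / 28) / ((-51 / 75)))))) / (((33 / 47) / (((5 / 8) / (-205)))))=69168631 / 5270600225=0.01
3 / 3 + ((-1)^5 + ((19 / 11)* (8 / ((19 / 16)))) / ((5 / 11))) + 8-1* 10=118 / 5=23.60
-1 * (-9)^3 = 729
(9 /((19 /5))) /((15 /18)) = 54 /19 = 2.84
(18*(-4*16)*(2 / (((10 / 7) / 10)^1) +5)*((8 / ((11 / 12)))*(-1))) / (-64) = -32832 / 11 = -2984.73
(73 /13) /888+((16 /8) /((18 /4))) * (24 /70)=64123 /404040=0.16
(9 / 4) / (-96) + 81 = 10365 / 128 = 80.98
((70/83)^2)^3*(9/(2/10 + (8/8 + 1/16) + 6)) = 12101040000000/27136050989627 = 0.45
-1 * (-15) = 15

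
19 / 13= 1.46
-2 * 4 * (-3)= 24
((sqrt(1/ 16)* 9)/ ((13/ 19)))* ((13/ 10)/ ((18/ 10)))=19/ 8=2.38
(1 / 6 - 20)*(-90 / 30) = 119 / 2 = 59.50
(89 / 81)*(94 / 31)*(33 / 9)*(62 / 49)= 184052 / 11907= 15.46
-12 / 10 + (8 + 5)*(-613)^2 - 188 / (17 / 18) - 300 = 415182223 / 85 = 4884496.74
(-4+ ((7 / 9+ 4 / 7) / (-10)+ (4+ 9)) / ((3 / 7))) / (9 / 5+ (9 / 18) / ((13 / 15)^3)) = 15433925 / 1523367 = 10.13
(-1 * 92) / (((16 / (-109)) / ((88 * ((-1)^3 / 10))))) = -27577 / 5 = -5515.40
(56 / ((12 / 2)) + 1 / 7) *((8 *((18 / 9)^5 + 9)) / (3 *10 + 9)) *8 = 522176 / 819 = 637.58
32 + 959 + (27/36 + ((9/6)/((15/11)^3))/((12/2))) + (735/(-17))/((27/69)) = 50567938/57375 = 881.36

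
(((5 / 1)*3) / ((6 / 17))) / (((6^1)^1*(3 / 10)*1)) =425 / 18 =23.61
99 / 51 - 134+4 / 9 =-20137 / 153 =-131.61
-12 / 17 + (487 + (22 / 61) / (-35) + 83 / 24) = 426604589 / 871080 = 489.74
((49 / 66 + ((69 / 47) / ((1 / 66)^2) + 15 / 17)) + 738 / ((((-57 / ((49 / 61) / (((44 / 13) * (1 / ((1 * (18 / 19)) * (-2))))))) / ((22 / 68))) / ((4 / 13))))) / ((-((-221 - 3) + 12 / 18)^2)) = -22286290480239 / 173762518448200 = -0.13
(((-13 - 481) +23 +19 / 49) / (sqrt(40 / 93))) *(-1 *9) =10377 *sqrt(930) / 49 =6458.29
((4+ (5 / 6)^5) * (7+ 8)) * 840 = 5990075 / 108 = 55463.66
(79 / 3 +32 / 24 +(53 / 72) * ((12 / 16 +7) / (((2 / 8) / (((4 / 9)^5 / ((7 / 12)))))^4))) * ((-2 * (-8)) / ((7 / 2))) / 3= 2871604074392624395302176 / 68111294456789934119469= 42.16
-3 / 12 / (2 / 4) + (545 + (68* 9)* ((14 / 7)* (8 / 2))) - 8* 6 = 5392.50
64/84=0.76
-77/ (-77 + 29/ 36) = 1.01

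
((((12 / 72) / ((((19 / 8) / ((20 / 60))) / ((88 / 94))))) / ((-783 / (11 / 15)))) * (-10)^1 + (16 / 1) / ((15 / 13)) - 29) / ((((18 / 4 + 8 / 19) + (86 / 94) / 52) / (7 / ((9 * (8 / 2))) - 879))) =587508762728017 / 218172900195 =2692.86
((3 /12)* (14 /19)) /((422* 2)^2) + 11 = 297756455 /27068768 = 11.00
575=575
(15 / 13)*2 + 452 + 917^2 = 10937463 / 13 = 841343.31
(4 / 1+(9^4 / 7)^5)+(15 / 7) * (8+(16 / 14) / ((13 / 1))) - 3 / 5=790248254838723020012 / 1092455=723369159222780.82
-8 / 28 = -0.29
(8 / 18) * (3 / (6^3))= 1 / 162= 0.01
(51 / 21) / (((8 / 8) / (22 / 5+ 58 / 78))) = 17051 / 1365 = 12.49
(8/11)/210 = 4/1155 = 0.00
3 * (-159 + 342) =549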